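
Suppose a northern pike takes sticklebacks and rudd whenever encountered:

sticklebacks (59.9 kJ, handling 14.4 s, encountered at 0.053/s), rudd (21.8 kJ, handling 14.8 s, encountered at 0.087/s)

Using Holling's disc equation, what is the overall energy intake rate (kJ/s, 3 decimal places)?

1.662 kJ/s

R = (0.053×59.9 + 0.087×21.8) / (1 + 0.053×14.4 + 0.087×14.8) = 5.071/3.051 = 1.662 kJ/s.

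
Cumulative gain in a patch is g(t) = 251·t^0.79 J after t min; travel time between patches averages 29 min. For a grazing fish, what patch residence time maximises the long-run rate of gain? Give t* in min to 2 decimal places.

109.10 min

Optimal t* satisfies g'(t*) = g(t*)/(T + t*).
g'(t) = 0.79·251·t^-0.21. Setting 0.79·251·t^-0.21 = 251·t^0.79/(29+t) gives 0.79(29+t) = t, so 0.21·t = 0.79×29.
t* = 0.79×29/0.21 = 109.1 min.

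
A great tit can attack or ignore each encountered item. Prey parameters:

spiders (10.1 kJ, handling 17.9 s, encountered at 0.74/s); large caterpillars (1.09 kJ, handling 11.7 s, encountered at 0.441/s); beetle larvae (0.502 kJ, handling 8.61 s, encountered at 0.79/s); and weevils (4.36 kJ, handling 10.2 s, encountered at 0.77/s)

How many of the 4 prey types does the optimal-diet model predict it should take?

Profitabilities (E/h, kJ/s): spiders 0.564, weevils 0.427, large caterpillars 0.0932, beetle larvae 0.0583. Add prey in this order while the next type's profitability exceeds the intake rate on those already taken.
Rate on top 1: 0.5246. weevils: 0.427 < 0.5246 → exclude; stop.
Optimal diet: spiders — 1 of 4 types.

1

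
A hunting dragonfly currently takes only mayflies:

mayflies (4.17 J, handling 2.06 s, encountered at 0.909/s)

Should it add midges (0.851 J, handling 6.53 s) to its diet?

No

On mayflies alone, R = ΣλE/(1+Σλh) = 3.791/2.873 = 1.32 J/s.
Profitability of midges: 0.851/6.53 = 0.1303 J/s.
Since 0.1303 < R, time spent handling midges is better spent searching.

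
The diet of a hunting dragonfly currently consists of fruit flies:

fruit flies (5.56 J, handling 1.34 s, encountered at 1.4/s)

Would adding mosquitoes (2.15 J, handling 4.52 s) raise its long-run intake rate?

On fruit flies alone, R = ΣλE/(1+Σλh) = 7.784/2.876 = 2.707 J/s.
mosquitoes: E/h = 2.15/4.52 = 0.4757 J/s.
0.4757 < 2.707, so adding mosquitoes would lower the average — exclude it.

No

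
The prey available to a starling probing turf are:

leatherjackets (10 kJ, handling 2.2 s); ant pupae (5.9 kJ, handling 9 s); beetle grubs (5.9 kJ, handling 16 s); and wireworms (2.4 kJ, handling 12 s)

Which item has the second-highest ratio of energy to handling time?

ant pupae

Profitability E/h (kJ/s): leatherjackets = 10/2.2 = 4.55, ant pupae = 5.9/9 = 0.656, beetle grubs = 5.9/16 = 0.369, wireworms = 2.4/12 = 0.2.
Ranked: leatherjackets > ant pupae > beetle grubs > wireworms.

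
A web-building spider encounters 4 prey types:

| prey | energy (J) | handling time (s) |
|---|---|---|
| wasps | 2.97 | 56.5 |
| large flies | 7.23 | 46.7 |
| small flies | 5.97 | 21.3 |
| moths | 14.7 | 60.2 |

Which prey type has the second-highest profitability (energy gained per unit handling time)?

moths

Profitability E/h (J/s): wasps = 2.97/56.5 = 0.0526, large flies = 7.23/46.7 = 0.155, small flies = 5.97/21.3 = 0.28, moths = 14.7/60.2 = 0.244.
Ranked: small flies > moths > large flies > wasps.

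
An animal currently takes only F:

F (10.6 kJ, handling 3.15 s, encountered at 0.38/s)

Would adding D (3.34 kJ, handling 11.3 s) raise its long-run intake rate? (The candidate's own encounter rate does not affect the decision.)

No

Current rate: (0.38×10.6)/(1 + 0.38×3.15) = 1.833 kJ/s.
D: E/h = 3.34/11.3 = 0.2956 kJ/s.
0.2956 < 1.833, so adding D would lower the average — exclude it.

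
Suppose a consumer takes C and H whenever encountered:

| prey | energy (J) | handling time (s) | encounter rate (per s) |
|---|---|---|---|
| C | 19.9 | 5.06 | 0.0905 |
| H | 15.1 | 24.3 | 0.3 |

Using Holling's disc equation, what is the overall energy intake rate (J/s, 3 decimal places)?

0.724 J/s

R = Σλ_iE_i / (1 + Σλ_ih_i)
Numerator: 0.0905×19.9 + 0.3×15.1 = 6.331
Denominator: 1 + 0.0905×5.06 + 0.3×24.3 = 8.748
R = 6.331/8.748 = 0.7237 J/s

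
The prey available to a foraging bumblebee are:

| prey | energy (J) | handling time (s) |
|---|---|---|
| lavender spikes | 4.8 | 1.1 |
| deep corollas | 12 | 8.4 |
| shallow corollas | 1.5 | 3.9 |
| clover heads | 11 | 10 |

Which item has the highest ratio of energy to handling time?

lavender spikes

In descending order of E/h:
lavender spikes: 4.8/1.1 = 4.36 J/s
deep corollas: 12/8.4 = 1.43 J/s
clover heads: 11/10 = 1.1 J/s
shallow corollas: 1.5/3.9 = 0.385 J/s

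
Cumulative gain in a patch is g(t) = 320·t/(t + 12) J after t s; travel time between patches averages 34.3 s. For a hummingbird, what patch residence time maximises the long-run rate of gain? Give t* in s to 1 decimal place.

20.3 s

By the marginal value theorem, leave when the instantaneous gain rate g'(t) equals the habitat-wide average g(t)/(T + t).
g'(t) = 320·12/(t + 12)². Setting 320·12/(t+12)² = 320t/[(t+12)(34.3+t)] gives 12(34.3+t) = t(t+12), so t² = 12×34.3 = 411.6.
t* = √411.6 = 20.29 s.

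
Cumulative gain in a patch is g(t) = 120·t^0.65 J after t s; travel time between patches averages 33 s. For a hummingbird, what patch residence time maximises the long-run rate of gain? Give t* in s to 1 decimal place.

Optimal t* satisfies g'(t*) = g(t*)/(T + t*).
g'(t) = 0.65·120·t^-0.35. Setting 0.65·120·t^-0.35 = 120·t^0.65/(33+t) gives 0.65(33+t) = t, so 0.35·t = 0.65×33.
t* = 0.65×33/0.35 = 61.29 s.

61.3 s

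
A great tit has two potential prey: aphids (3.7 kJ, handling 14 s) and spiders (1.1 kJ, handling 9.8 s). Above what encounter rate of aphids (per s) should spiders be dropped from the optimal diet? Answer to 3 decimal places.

0.053 per s

The zero-one rule: include spiders iff E₂/h₂ > λE₁/(1+λh₁). Equality gives the switch point.
λE₁h₂ = E₂ + λE₂h₁ ⇒ λ = E₂/(E₁h₂ − E₂h₁) = 1.1/(36.26 − 15.4) = 0.05273 per s.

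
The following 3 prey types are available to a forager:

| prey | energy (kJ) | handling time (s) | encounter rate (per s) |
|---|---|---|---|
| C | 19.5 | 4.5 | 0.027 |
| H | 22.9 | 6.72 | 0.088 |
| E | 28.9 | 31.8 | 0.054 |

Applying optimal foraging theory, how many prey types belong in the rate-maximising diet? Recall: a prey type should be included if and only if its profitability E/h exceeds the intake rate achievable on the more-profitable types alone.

Profitabilities (E/h, kJ/s): C 4.33, H 3.41, E 0.909. Add prey in this order while the next type's profitability exceeds the intake rate on those already taken.
Rate on top 1: 0.4695. H: 3.41 > 0.4695 → include.
Rate on top 2: 1.484. E: 0.909 < 1.484 → exclude; stop.
Optimal diet: C, H — 2 of 3 types.

2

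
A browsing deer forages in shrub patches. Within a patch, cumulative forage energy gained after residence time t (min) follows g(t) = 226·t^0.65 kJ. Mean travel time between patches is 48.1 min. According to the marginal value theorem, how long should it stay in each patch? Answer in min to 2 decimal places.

89.33 min

Maximise g(t)/(T+t): set derivative to zero → g'(t)(T+t) = g(t).
g'(t) = 0.65·226·t^-0.35. Setting 0.65·226·t^-0.35 = 226·t^0.65/(48.1+t) gives 0.65(48.1+t) = t, so 0.35·t = 0.65×48.1.
t* = 0.65×48.1/0.35 = 89.33 min.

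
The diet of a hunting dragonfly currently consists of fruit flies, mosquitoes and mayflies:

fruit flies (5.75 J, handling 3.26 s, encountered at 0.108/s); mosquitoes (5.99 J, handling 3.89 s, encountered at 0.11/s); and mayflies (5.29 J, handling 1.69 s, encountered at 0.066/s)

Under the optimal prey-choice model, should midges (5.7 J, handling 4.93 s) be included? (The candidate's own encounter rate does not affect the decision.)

On fruit flies, mosquitoes and mayflies alone, R = ΣλE/(1+Σλh) = 1.629/1.892 = 0.8612 J/s.
Profitability of midges: 5.7/4.93 = 1.156 J/s.
1.156 > 0.8612, so adding midges raises the average — include it.

Yes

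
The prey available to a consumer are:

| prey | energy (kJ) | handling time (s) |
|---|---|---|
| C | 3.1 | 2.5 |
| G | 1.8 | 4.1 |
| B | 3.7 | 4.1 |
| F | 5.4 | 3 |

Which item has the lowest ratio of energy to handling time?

Profitability E/h (kJ/s): C = 3.1/2.5 = 1.24, G = 1.8/4.1 = 0.439, B = 3.7/4.1 = 0.902, F = 5.4/3 = 1.8.
Ranked: F > C > B > G.

G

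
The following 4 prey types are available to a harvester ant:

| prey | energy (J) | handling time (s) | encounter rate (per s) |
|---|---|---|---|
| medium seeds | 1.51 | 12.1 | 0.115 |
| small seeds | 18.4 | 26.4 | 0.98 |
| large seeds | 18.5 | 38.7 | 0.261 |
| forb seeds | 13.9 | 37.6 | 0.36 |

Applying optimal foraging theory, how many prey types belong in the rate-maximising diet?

1

Profitabilities (E/h, J/s): small seeds 0.697, large seeds 0.478, forb seeds 0.37, medium seeds 0.125. Add prey in this order while the next type's profitability exceeds the intake rate on those already taken.
Rate on top 1: 0.671. large seeds: 0.478 < 0.671 → exclude; stop.
Optimal diet: small seeds — 1 of 4 types.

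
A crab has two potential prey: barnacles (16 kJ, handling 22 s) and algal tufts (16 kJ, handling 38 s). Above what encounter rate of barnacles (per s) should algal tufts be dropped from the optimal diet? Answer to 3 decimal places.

0.062 per s

Drop algal tufts once their profitability E₂/h₂ falls below the rate achievable on barnacles alone: E₂/h₂ = λE₁/(1 + λh₁).
Solve for λ: λE₁h₂ = E₂(1 + λh₁) → λ(E₁h₂ − E₂h₁) = E₂ → λ = E₂/(E₁h₂ − E₂h₁).
λ = 16/(16×38 − 16×22) = 16/256 = 0.0625 per s.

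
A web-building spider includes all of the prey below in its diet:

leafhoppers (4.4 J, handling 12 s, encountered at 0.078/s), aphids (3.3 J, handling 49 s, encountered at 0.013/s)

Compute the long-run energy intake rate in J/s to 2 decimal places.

0.15 J/s

R = (0.078×4.4 + 0.013×3.3) / (1 + 0.078×12 + 0.013×49) = 0.3861/2.573 = 0.1501 J/s.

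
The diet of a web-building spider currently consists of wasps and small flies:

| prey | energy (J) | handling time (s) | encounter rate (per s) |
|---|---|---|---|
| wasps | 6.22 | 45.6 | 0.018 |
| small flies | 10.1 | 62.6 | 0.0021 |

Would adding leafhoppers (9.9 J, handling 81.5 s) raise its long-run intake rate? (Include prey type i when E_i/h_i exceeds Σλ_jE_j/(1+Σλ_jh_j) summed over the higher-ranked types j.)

Yes

On wasps and small flies alone, R = ΣλE/(1+Σλh) = 0.1332/1.952 = 0.06821 J/s.
leafhoppers: E/h = 9.9/81.5 = 0.1215 J/s.
0.1215 > 0.06821, so adding leafhoppers raises the average — include it.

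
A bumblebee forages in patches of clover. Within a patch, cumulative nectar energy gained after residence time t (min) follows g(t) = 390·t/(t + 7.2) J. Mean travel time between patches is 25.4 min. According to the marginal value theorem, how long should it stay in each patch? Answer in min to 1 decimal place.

Optimal t* satisfies g'(t*) = g(t*)/(T + t*).
g'(t) = 390·7.2/(t + 7.2)². Setting 390·7.2/(t+7.2)² = 390t/[(t+7.2)(25.4+t)] gives 7.2(25.4+t) = t(t+7.2), so t² = 7.2×25.4 = 182.9.
t* = √182.9 = 13.52 min.

13.5 min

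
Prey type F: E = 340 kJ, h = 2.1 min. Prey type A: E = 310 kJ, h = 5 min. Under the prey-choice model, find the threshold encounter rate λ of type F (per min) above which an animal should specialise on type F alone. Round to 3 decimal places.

The zero-one rule: include type A iff E₂/h₂ > λE₁/(1+λh₁). Equality gives the switch point.
λE₁h₂ = E₂ + λE₂h₁ ⇒ λ = E₂/(E₁h₂ − E₂h₁) = 310/(1700 − 651) = 0.2955 per min.

0.296 per min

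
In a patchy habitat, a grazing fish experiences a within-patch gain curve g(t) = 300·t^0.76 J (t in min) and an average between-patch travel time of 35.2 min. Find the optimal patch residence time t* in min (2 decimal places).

111.47 min

Optimal t* satisfies g'(t*) = g(t*)/(T + t*).
g'(t) = 0.76·300·t^-0.24. Setting 0.76·300·t^-0.24 = 300·t^0.76/(35.2+t) gives 0.76(35.2+t) = t, so 0.24·t = 0.76×35.2.
t* = 0.76×35.2/0.24 = 111.5 min.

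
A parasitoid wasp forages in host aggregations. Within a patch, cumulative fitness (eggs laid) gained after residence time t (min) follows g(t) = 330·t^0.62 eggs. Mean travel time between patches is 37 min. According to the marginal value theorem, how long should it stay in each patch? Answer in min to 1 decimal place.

60.4 min

Maximise g(t)/(T+t): set derivative to zero → g'(t)(T+t) = g(t).
g'(t) = 0.62·330·t^-0.38. Setting 0.62·330·t^-0.38 = 330·t^0.62/(37+t) gives 0.62(37+t) = t, so 0.38·t = 0.62×37.
t* = 0.62×37/0.38 = 60.37 min.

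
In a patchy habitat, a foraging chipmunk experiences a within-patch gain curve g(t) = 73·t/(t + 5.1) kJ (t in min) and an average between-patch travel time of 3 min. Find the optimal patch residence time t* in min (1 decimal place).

Optimal t* satisfies g'(t*) = g(t*)/(T + t*).
g'(t) = 73·5.1/(t + 5.1)². Setting 73·5.1/(t+5.1)² = 73t/[(t+5.1)(3+t)] gives 5.1(3+t) = t(t+5.1), so t² = 5.1×3 = 15.3.
t* = √15.3 = 3.912 min.

3.9 min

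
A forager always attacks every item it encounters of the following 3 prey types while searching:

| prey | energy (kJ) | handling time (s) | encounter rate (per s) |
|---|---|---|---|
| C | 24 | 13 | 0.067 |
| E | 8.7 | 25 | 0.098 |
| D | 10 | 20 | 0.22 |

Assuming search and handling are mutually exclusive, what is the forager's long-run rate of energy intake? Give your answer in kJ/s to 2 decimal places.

0.53 kJ/s

R = (0.067×24 + 0.098×8.7 + 0.22×10) / (1 + 0.067×13 + 0.098×25 + 0.22×20) = 4.661/8.721 = 0.5344 kJ/s.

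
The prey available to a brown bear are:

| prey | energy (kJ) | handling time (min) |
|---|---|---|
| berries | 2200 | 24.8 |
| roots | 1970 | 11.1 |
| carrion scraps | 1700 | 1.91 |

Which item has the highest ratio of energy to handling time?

Profitability E/h (kJ/min): berries = 2200/24.8 = 88.7, roots = 1970/11.1 = 177, carrion scraps = 1700/1.91 = 890.
Ranked: carrion scraps > roots > berries.

carrion scraps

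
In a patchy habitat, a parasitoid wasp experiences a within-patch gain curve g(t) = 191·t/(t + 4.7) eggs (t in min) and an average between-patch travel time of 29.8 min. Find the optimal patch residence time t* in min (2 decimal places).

11.83 min

Optimal t* satisfies g'(t*) = g(t*)/(T + t*).
g'(t) = 191·4.7/(t + 4.7)². Setting 191·4.7/(t+4.7)² = 191t/[(t+4.7)(29.8+t)] gives 4.7(29.8+t) = t(t+4.7), so t² = 4.7×29.8 = 140.1.
t* = √140.1 = 11.83 min.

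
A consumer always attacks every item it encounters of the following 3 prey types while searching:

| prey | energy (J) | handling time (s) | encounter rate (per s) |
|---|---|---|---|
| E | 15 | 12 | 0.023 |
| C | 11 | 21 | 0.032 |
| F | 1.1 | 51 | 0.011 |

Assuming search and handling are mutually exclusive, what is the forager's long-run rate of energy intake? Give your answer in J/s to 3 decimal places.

0.283 J/s

Energy encountered per unit search time: 0.023×15 + 0.032×11 + 0.011×1.1 = 0.7091 J/s.
Handling time per unit search time: 0.023×12 + 0.032×21 + 0.011×51 = 1.509.
Rate = 0.7091/(1 + 1.509) = 0.2826 J/s.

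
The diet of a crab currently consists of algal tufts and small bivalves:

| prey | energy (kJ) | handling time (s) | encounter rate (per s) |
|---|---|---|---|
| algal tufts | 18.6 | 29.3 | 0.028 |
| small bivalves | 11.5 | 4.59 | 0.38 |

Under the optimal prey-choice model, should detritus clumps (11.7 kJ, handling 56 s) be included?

No

On algal tufts and small bivalves alone, R = ΣλE/(1+Σλh) = 4.891/3.565 = 1.372 kJ/s.
Profitability of detritus clumps: 11.7/56 = 0.2089 kJ/s.
0.2089 < 1.372, so adding detritus clumps would lower the average — exclude it.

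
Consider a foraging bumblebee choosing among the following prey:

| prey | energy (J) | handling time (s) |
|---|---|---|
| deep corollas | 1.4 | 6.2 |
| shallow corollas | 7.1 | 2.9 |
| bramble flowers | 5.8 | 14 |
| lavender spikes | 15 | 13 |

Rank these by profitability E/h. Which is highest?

In descending order of E/h:
shallow corollas: 7.1/2.9 = 2.45 J/s
lavender spikes: 15/13 = 1.15 J/s
bramble flowers: 5.8/14 = 0.414 J/s
deep corollas: 1.4/6.2 = 0.226 J/s

shallow corollas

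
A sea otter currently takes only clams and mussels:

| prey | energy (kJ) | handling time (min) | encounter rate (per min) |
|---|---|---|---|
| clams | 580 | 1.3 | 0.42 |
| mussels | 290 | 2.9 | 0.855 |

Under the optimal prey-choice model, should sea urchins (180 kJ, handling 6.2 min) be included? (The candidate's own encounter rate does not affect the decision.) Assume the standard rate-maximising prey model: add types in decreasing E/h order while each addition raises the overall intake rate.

No

Current rate: (0.42×580 + 0.855×290)/(1 + 0.42×1.3 + 0.855×2.9) = 122.1 kJ/min.
Profitability of sea urchins: 180/6.2 = 29.03 kJ/min.
29.03 < 122.1, so adding sea urchins would lower the average — exclude it.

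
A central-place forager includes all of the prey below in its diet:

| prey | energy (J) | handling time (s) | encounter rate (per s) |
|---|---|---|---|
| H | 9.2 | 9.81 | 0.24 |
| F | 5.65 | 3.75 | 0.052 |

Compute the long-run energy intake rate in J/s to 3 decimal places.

0.705 J/s

Energy encountered per unit search time: 0.24×9.2 + 0.052×5.65 = 2.502 J/s.
Handling time per unit search time: 0.24×9.81 + 0.052×3.75 = 2.549.
Rate = 2.502/(1 + 2.549) = 0.7049 J/s.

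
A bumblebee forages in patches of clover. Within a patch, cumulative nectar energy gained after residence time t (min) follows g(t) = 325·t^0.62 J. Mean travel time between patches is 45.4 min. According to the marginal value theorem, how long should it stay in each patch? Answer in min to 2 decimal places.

By the marginal value theorem, leave when the instantaneous gain rate g'(t) equals the habitat-wide average g(t)/(T + t).
g'(t) = 0.62·325·t^-0.38. Setting 0.62·325·t^-0.38 = 325·t^0.62/(45.4+t) gives 0.62(45.4+t) = t, so 0.38·t = 0.62×45.4.
t* = 0.62×45.4/0.38 = 74.07 min.

74.07 min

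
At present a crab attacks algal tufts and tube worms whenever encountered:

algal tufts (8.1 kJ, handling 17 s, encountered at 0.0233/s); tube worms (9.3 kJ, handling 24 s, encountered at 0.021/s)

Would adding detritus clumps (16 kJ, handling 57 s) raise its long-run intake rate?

Intake rate on the current diet: R = (0.0233×8.1 + 0.021×9.3) / (1 + 0.0233×17 + 0.021×24) = 0.384/1.9 = 0.2021 kJ/s.
detritus clumps: E/h = 16/57 = 0.2807 kJ/s.
0.2807 > 0.2021, so adding detritus clumps raises the average — include it.

Yes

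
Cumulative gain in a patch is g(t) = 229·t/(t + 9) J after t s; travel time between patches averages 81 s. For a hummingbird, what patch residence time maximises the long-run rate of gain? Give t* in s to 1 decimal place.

By the marginal value theorem, leave when the instantaneous gain rate g'(t) equals the habitat-wide average g(t)/(T + t).
g'(t) = 229·9/(t + 9)². Setting 229·9/(t+9)² = 229t/[(t+9)(81+t)] gives 9(81+t) = t(t+9), so t² = 9×81 = 729.
t* = √729 = 27 s.

27.0 s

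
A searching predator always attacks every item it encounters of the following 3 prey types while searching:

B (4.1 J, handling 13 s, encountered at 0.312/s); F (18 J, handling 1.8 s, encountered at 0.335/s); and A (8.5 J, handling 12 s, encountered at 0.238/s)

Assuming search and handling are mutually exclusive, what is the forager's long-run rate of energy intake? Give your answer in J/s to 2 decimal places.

R = (0.312×4.1 + 0.335×18 + 0.238×8.5) / (1 + 0.312×13 + 0.335×1.8 + 0.238×12) = 9.332/8.515 = 1.096 J/s.

1.10 J/s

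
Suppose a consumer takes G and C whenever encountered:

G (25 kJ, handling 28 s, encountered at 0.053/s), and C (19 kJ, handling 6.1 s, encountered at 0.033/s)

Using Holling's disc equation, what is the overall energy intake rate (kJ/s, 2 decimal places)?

R = Σλ_iE_i / (1 + Σλ_ih_i)
Numerator: 0.053×25 + 0.033×19 = 1.952
Denominator: 1 + 0.053×28 + 0.033×6.1 = 2.685
R = 1.952/2.685 = 0.7269 kJ/s

0.73 kJ/s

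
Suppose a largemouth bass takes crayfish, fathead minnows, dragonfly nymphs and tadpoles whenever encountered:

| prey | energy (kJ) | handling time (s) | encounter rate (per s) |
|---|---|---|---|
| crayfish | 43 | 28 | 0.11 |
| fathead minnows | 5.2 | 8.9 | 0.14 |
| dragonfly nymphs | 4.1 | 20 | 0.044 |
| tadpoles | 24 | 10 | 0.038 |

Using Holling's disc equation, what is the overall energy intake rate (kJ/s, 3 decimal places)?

0.995 kJ/s

R = (0.11×43 + 0.14×5.2 + 0.044×4.1 + 0.038×24) / (1 + 0.11×28 + 0.14×8.9 + 0.044×20 + 0.038×10) = 6.55/6.586 = 0.9946 kJ/s.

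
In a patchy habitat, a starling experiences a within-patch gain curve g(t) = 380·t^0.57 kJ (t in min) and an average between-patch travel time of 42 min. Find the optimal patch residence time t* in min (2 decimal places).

55.67 min

Maximise g(t)/(T+t): set derivative to zero → g'(t)(T+t) = g(t).
g'(t) = 0.57·380·t^-0.43. Setting 0.57·380·t^-0.43 = 380·t^0.57/(42+t) gives 0.57(42+t) = t, so 0.43·t = 0.57×42.
t* = 0.57×42/0.43 = 55.67 min.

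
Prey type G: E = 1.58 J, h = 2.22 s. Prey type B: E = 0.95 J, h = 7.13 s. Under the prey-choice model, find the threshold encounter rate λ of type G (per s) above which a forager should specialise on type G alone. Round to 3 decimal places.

0.104 per s

At the threshold, the rate on type G alone equals the profitability of type B: λ·1.58/(1 + λ·2.22) = 0.95/7.13 = 0.1332.
Rearranging, λ(1.58 − 0.1332×2.22) = 0.1332, so λ = 0.1332/1.284 = 0.1038 per s.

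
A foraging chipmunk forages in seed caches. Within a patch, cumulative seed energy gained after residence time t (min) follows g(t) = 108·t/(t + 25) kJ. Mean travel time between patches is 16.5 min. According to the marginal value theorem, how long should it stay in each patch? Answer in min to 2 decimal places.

20.31 min

By the marginal value theorem, leave when the instantaneous gain rate g'(t) equals the habitat-wide average g(t)/(T + t).
g'(t) = 108·25/(t + 25)². Setting 108·25/(t+25)² = 108t/[(t+25)(16.5+t)] gives 25(16.5+t) = t(t+25), so t² = 25×16.5 = 412.5.
t* = √412.5 = 20.31 min.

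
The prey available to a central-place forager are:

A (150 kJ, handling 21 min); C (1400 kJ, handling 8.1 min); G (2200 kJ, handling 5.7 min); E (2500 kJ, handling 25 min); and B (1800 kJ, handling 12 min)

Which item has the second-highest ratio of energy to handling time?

C

Profitability E/h (kJ/min): A = 150/21 = 7.14, C = 1400/8.1 = 173, G = 2200/5.7 = 386, E = 2500/25 = 100, B = 1800/12 = 150.
Ranked: G > C > B > E > A.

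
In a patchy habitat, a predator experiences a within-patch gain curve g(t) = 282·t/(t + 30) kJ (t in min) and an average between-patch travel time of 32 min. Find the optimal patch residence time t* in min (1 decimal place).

31.0 min

Maximise g(t)/(T+t): set derivative to zero → g'(t)(T+t) = g(t).
g'(t) = 282·30/(t + 30)². Setting 282·30/(t+30)² = 282t/[(t+30)(32+t)] gives 30(32+t) = t(t+30), so t² = 30×32 = 960.
t* = √960 = 30.98 min.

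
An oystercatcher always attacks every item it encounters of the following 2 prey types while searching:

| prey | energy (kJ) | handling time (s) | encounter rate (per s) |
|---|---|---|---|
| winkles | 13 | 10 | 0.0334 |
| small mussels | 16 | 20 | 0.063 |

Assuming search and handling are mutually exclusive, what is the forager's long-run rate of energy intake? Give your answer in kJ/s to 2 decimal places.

0.56 kJ/s

R = (0.0334×13 + 0.063×16) / (1 + 0.0334×10 + 0.063×20) = 1.442/2.594 = 0.556 kJ/s.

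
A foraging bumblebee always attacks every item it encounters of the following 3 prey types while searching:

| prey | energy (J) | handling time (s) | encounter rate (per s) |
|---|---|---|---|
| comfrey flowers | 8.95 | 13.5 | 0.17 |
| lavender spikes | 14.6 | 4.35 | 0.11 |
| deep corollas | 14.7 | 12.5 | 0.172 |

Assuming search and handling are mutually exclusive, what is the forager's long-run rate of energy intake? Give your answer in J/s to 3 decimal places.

R = Σλ_iE_i / (1 + Σλ_ih_i)
Numerator: 0.17×8.95 + 0.11×14.6 + 0.172×14.7 = 5.656
Denominator: 1 + 0.17×13.5 + 0.11×4.35 + 0.172×12.5 = 5.924
R = 5.656/5.924 = 0.9548 J/s

0.955 J/s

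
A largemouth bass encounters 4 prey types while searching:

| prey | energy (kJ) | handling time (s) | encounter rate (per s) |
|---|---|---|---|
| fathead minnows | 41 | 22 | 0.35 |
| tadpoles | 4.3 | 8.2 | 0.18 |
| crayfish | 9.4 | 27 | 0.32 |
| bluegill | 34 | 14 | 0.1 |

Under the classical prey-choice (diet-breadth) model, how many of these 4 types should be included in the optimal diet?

Rank by E/h (kJ/s): bluegill 2.43, fathead minnows 1.86, tadpoles 0.524, crayfish 0.348. Include each in turn until the next type's E/h falls below the running intake rate.
Rate on top 1: 1.417. fathead minnows: 1.86 > 1.417 → include.
Rate on top 2: 1.757. tadpoles: 0.524 < 1.757 → exclude; stop.
Optimal diet: bluegill, fathead minnows — 2 of 4 types.

2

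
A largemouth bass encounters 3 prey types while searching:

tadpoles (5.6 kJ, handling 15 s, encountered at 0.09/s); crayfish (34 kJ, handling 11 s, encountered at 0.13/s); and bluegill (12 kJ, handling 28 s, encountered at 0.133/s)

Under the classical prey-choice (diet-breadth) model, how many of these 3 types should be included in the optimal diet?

1

E/h in descending order: crayfish 3.09, bluegill 0.429, tadpoles 0.373 kJ/s. The optimal diet is the largest prefix of this list for which every included type satisfies E_i/h_i > R on the types above it.
Rate on top 1: 1.819. bluegill: 0.429 < 1.819 → exclude; stop.
Optimal diet: crayfish — 1 of 3 types.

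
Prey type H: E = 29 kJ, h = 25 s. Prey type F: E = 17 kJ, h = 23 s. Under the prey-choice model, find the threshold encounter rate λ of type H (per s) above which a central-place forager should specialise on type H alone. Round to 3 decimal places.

The zero-one rule: include type F iff E₂/h₂ > λE₁/(1+λh₁). Equality gives the switch point.
λE₁h₂ = E₂ + λE₂h₁ ⇒ λ = E₂/(E₁h₂ − E₂h₁) = 17/(667 − 425) = 0.07025 per s.

0.070 per s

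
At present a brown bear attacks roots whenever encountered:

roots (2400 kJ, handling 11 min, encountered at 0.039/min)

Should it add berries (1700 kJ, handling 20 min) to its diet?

Current rate: (0.039×2400)/(1 + 0.039×11) = 65.5 kJ/min.
berries: E/h = 1700/20 = 85 kJ/min.
85 > 65.5, so adding berries raises the average — include it.

Yes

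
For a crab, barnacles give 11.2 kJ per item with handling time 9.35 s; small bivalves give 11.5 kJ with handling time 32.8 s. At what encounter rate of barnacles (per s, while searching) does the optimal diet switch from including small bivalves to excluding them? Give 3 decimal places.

0.044 per s

The zero-one rule: include small bivalves iff E₂/h₂ > λE₁/(1+λh₁). Equality gives the switch point.
λE₁h₂ = E₂ + λE₂h₁ ⇒ λ = E₂/(E₁h₂ − E₂h₁) = 11.5/(367.4 − 107.5) = 0.04426 per s.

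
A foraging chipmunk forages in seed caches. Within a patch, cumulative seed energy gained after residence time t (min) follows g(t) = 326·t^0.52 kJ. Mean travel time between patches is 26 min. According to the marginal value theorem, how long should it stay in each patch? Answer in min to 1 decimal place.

By the marginal value theorem, leave when the instantaneous gain rate g'(t) equals the habitat-wide average g(t)/(T + t).
g'(t) = 0.52·326·t^-0.48. Setting 0.52·326·t^-0.48 = 326·t^0.52/(26+t) gives 0.52(26+t) = t, so 0.48·t = 0.52×26.
t* = 0.52×26/0.48 = 28.17 min.

28.2 min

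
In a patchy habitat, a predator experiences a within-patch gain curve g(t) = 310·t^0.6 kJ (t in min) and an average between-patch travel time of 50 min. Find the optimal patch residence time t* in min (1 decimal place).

Optimal t* satisfies g'(t*) = g(t*)/(T + t*).
g'(t) = 0.6·310·t^-0.4. Setting 0.6·310·t^-0.4 = 310·t^0.6/(50+t) gives 0.6(50+t) = t, so 0.40·t = 0.6×50.
t* = 0.6×50/0.40 = 75 min.

75.0 min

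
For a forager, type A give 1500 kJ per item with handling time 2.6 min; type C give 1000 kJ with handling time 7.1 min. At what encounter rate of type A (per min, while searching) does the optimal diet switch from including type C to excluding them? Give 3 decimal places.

0.124 per min

At the threshold, the rate on type A alone equals the profitability of type C: λ·1500/(1 + λ·2.6) = 1000/7.1 = 140.8.
Rearranging, λ(1500 − 140.8×2.6) = 140.8, so λ = 140.8/1134 = 0.1242 per min.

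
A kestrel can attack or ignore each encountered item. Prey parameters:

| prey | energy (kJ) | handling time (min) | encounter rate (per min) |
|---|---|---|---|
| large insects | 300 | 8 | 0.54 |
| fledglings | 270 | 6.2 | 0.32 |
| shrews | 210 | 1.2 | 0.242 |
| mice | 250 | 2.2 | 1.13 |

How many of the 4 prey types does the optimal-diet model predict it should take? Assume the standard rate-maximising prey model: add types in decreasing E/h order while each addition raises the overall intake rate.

2

Profitabilities (E/h, kJ/min): shrews 175, mice 114, fledglings 43.5, large insects 37.5. Add prey in this order while the next type's profitability exceeds the intake rate on those already taken.
Rate on top 1: 39.38. mice: 114 > 39.38 → include.
Rate on top 2: 88.26. fledglings: 43.5 < 88.26 → exclude; stop.
Optimal diet: shrews, mice — 2 of 4 types.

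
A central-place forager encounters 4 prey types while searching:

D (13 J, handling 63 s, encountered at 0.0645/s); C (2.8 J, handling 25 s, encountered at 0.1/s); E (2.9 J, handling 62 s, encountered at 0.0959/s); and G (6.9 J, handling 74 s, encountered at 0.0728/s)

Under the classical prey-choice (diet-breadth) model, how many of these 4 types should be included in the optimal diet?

E/h in descending order: D 0.206, C 0.112, G 0.0932, E 0.0468 J/s. The optimal diet is the largest prefix of this list for which every included type satisfies E_i/h_i > R on the types above it.
Rate on top 1: 0.1656. C: 0.112 < 0.1656 → exclude; stop.
Optimal diet: D — 1 of 4 types.

1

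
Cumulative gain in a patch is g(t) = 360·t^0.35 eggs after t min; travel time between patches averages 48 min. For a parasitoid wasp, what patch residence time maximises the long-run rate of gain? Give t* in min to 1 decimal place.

By the marginal value theorem, leave when the instantaneous gain rate g'(t) equals the habitat-wide average g(t)/(T + t).
g'(t) = 0.35·360·t^-0.65. Setting 0.35·360·t^-0.65 = 360·t^0.35/(48+t) gives 0.35(48+t) = t, so 0.65·t = 0.35×48.
t* = 0.35×48/0.65 = 25.85 min.

25.8 min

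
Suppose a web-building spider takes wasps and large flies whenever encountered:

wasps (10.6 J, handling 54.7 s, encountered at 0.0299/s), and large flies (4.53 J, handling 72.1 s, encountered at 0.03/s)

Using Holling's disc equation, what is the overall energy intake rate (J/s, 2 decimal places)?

R = Σλ_iE_i / (1 + Σλ_ih_i)
Numerator: 0.0299×10.6 + 0.03×4.53 = 0.4528
Denominator: 1 + 0.0299×54.7 + 0.03×72.1 = 4.799
R = 0.4528/4.799 = 0.09437 J/s

0.09 J/s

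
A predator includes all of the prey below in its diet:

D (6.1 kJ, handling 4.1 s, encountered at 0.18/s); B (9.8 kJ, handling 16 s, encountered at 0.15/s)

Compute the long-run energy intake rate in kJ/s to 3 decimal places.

Energy encountered per unit search time: 0.18×6.1 + 0.15×9.8 = 2.568 kJ/s.
Handling time per unit search time: 0.18×4.1 + 0.15×16 = 3.138.
Rate = 2.568/(1 + 3.138) = 0.6206 kJ/s.

0.621 kJ/s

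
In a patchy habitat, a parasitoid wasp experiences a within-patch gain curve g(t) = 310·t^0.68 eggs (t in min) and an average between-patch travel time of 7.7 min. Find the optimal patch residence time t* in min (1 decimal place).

16.4 min

Maximise g(t)/(T+t): set derivative to zero → g'(t)(T+t) = g(t).
g'(t) = 0.68·310·t^-0.32. Setting 0.68·310·t^-0.32 = 310·t^0.68/(7.7+t) gives 0.68(7.7+t) = t, so 0.32·t = 0.68×7.7.
t* = 0.68×7.7/0.32 = 16.36 min.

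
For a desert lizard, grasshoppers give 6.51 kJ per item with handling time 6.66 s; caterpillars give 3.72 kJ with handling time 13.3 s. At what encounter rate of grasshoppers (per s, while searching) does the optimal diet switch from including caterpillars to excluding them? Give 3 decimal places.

0.060 per s

Drop caterpillars once their profitability E₂/h₂ falls below the rate achievable on grasshoppers alone: E₂/h₂ = λE₁/(1 + λh₁).
Solve for λ: λE₁h₂ = E₂(1 + λh₁) → λ(E₁h₂ − E₂h₁) = E₂ → λ = E₂/(E₁h₂ − E₂h₁).
λ = 3.72/(6.51×13.3 − 3.72×6.66) = 3.72/61.81 = 0.06019 per s.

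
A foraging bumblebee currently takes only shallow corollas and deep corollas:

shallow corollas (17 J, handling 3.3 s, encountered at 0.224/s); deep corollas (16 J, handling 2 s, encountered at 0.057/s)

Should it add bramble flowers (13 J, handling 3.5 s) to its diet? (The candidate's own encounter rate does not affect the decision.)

Yes

On shallow corollas and deep corollas alone, R = ΣλE/(1+Σλh) = 4.72/1.853 = 2.547 J/s.
Profitability of bramble flowers: 13/3.5 = 3.714 J/s.
Since 3.714 > R, including bramble flowers increases the long-run rate.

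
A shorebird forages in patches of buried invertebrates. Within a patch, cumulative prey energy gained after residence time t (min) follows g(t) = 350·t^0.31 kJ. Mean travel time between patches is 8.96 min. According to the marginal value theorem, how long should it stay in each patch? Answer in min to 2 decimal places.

4.03 min

By the marginal value theorem, leave when the instantaneous gain rate g'(t) equals the habitat-wide average g(t)/(T + t).
g'(t) = 0.31·350·t^-0.69. Setting 0.31·350·t^-0.69 = 350·t^0.31/(8.96+t) gives 0.31(8.96+t) = t, so 0.69·t = 0.31×8.96.
t* = 0.31×8.96/0.69 = 4.026 min.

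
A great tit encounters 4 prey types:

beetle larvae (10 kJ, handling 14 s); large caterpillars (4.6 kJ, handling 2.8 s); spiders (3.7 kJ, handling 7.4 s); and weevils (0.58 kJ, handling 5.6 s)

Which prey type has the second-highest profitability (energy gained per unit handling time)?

beetle larvae

In descending order of E/h:
large caterpillars: 4.6/2.8 = 1.64 kJ/s
beetle larvae: 10/14 = 0.714 kJ/s
spiders: 3.7/7.4 = 0.5 kJ/s
weevils: 0.58/5.6 = 0.104 kJ/s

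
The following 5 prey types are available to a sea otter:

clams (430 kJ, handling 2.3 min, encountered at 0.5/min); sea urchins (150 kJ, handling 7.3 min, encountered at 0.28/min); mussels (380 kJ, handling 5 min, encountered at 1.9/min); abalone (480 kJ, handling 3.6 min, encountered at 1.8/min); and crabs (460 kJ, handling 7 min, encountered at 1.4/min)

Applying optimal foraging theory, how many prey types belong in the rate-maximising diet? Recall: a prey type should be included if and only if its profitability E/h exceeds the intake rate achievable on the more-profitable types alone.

2

E/h in descending order: clams 187, abalone 133, mussels 76, crabs 65.7, sea urchins 20.5 kJ/min. The optimal diet is the largest prefix of this list for which every included type satisfies E_i/h_i > R on the types above it.
Rate on top 1: 100. abalone: 133 > 100 → include.
Rate on top 2: 125. mussels: 76 < 125 → exclude; stop.
Optimal diet: clams, abalone — 2 of 5 types.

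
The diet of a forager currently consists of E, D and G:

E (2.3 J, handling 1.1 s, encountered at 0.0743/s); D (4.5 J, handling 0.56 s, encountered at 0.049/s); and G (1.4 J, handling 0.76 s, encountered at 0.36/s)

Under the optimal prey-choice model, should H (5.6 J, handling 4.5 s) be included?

Yes

Intake rate on the current diet: R = (0.0743×2.3 + 0.049×4.5 + 0.36×1.4) / (1 + 0.0743×1.1 + 0.049×0.56 + 0.36×0.76) = 0.8954/1.383 = 0.6475 J/s.
H: E/h = 5.6/4.5 = 1.244 J/s.
Since 1.244 > R, including H increases the long-run rate.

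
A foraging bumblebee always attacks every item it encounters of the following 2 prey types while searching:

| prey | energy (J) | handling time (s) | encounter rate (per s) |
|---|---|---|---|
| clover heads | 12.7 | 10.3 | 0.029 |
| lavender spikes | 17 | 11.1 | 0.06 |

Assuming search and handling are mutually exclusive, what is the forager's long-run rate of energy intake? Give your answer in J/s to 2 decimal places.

Energy encountered per unit search time: 0.029×12.7 + 0.06×17 = 1.388 J/s.
Handling time per unit search time: 0.029×10.3 + 0.06×11.1 = 0.9647.
Rate = 1.388/(1 + 0.9647) = 0.7066 J/s.

0.71 J/s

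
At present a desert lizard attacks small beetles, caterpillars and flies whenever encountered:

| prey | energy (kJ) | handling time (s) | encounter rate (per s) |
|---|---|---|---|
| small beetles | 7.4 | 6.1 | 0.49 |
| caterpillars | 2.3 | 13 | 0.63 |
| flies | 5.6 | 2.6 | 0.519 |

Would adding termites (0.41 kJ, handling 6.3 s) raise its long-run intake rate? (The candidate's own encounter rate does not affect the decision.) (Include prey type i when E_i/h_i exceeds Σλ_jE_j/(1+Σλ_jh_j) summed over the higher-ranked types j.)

No

Current rate: (0.49×7.4 + 0.63×2.3 + 0.519×5.6)/(1 + 0.49×6.1 + 0.63×13 + 0.519×2.6) = 0.59 kJ/s.
termites: E/h = 0.41/6.3 = 0.06508 kJ/s.
0.06508 < 0.59, so adding termites would lower the average — exclude it.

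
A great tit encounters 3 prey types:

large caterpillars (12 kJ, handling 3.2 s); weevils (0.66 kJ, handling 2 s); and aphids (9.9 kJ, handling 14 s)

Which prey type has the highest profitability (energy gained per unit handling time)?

Profitability E/h (kJ/s): large caterpillars = 12/3.2 = 3.75, weevils = 0.66/2 = 0.33, aphids = 9.9/14 = 0.707.
Ranked: large caterpillars > aphids > weevils.

large caterpillars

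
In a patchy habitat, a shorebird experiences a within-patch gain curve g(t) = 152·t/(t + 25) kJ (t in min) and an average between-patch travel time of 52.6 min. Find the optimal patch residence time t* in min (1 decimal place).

Maximise g(t)/(T+t): set derivative to zero → g'(t)(T+t) = g(t).
g'(t) = 152·25/(t + 25)². Setting 152·25/(t+25)² = 152t/[(t+25)(52.6+t)] gives 25(52.6+t) = t(t+25), so t² = 25×52.6 = 1315.
t* = √1315 = 36.26 min.

36.3 min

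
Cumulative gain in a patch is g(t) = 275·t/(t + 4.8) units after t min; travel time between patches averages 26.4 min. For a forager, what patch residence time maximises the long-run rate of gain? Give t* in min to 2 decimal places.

Maximise g(t)/(T+t): set derivative to zero → g'(t)(T+t) = g(t).
g'(t) = 275·4.8/(t + 4.8)². Setting 275·4.8/(t+4.8)² = 275t/[(t+4.8)(26.4+t)] gives 4.8(26.4+t) = t(t+4.8), so t² = 4.8×26.4 = 126.7.
t* = √126.7 = 11.26 min.

11.26 min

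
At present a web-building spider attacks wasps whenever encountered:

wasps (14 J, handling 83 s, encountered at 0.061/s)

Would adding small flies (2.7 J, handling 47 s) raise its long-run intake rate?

Current rate: (0.061×14)/(1 + 0.061×83) = 0.1409 J/s.
Profitability of small flies: 2.7/47 = 0.05745 J/s.
0.05745 < 0.1409, so adding small flies would lower the average — exclude it.

No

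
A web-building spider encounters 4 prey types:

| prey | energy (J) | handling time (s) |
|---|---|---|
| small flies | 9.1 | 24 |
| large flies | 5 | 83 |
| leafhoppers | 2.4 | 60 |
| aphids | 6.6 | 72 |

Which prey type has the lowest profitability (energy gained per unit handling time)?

Profitability E/h (J/s): small flies = 9.1/24 = 0.379, large flies = 5/83 = 0.0602, leafhoppers = 2.4/60 = 0.04, aphids = 6.6/72 = 0.0917.
Ranked: small flies > aphids > large flies > leafhoppers.

leafhoppers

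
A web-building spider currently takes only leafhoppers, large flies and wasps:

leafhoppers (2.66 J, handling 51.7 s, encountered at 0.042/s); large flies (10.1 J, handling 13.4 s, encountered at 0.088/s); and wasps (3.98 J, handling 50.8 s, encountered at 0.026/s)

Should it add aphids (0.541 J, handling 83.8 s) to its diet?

Intake rate on the current diet: R = (0.042×2.66 + 0.088×10.1 + 0.026×3.98) / (1 + 0.042×51.7 + 0.088×13.4 + 0.026×50.8) = 1.104/5.671 = 0.1947 J/s.
aphids: E/h = 0.541/83.8 = 0.006456 J/s.
Since 0.006456 < R, time spent handling aphids is better spent searching.

No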